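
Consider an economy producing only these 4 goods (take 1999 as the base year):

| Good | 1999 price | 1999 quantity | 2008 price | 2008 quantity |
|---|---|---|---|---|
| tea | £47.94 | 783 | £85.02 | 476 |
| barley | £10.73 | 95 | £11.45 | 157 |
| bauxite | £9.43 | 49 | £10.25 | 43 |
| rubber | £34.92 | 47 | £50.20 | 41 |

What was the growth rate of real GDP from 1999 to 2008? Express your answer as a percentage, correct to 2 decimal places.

-35.22%

Real GDP 1999 = Nominal GDP 1999 = 47.94·783 + 10.73·95 + 9.43·49 + 34.92·47 = 40659.68.
Real GDP 2008 (at 1999 prices) = 47.94·476 + 10.73·157 + 9.43·43 + 34.92·41 = 26341.26.
Real growth = 26341.26/40659.68 − 1 = -0.3522.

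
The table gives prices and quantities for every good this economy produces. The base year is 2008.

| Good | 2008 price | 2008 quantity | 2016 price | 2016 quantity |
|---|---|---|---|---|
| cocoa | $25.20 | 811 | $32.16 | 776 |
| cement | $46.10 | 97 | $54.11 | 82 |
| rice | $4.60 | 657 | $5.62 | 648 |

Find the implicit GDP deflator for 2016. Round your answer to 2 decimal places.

Nominal GDP 2016 = 32.16·776 + 54.11·82 + 5.62·648 = 33034.94.
Real GDP 2016 (at 2008 prices) = 25.20·776 + 46.10·82 + 4.60·648 = 26316.20.
Deflator = Nominal/Real × 100 = 33034.94/26316.20 × 100 = 125.531.

125.53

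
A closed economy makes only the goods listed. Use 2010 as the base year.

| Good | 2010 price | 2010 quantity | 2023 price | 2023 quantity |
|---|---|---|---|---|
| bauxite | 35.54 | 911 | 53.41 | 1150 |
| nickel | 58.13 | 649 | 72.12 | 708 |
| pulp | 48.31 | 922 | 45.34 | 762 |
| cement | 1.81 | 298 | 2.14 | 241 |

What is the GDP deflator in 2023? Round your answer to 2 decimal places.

123.70

Nominal GDP 2023 = 53.41·1150 + 72.12·708 + 45.34·762 + 2.14·241 = 147547.28.
Real GDP 2023 (at 2010 prices) = 35.54·1150 + 58.13·708 + 48.31·762 + 1.81·241 = 119275.47.
Deflator = Nominal/Real × 100 = 147547.28/119275.47 × 100 = 123.703.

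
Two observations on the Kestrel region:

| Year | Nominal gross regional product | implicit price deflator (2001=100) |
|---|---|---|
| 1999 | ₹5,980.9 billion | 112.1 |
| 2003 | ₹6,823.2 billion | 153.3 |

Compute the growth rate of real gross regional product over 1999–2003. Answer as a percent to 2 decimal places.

Real gross regional product 1999 = 5980.9 / 1.121 = 5335.33.
Real gross regional product 2003 = 6823.2 / 1.533 = 4450.88.
Real growth = 4450.88 / 5335.33 − 1 = -0.1658.

-16.58%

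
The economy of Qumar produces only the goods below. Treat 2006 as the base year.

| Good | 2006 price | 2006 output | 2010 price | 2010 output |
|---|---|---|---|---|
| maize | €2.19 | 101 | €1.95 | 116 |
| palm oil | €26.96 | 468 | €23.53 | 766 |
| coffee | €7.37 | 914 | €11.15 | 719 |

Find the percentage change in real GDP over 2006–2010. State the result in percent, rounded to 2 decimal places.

33.87%

Real GDP 2006 = Nominal GDP 2006 = 2.19·101 + 26.96·468 + 7.37·914 = 19574.65.
Real GDP 2010 (at 2006 prices) = 2.19·116 + 26.96·766 + 7.37·719 = 26204.43.
Real growth = 26204.43/19574.65 − 1 = 0.3387.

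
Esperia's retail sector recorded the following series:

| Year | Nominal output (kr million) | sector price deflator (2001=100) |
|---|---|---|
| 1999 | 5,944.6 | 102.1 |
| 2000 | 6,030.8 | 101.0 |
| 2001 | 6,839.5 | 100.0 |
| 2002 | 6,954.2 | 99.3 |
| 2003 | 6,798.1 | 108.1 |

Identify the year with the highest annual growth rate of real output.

2001

2000: real = 6030.8/1.010 = 5971.09; growth vs 1999 (5822.33) = 2.55%.
2001: real = 6839.5/1.000 = 6839.50; growth vs 2000 (5971.09) = 14.54%.
2002: real = 6954.2/0.993 = 7003.22; growth vs 2001 (6839.50) = 2.39%.
2003: real = 6798.1/1.081 = 6288.71; growth vs 2002 (7003.22) = -10.20%.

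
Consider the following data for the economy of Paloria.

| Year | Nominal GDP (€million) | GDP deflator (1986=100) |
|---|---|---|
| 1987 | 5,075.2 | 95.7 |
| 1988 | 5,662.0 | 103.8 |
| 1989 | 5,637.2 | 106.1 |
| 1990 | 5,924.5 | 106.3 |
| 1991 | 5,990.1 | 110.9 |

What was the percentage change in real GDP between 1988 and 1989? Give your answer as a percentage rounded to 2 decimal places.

Real GDP 1988 = 5662.0/1.038 = 5454.72.
Real GDP 1989 = 5637.2/1.061 = 5313.10.
Change = 5313.10/5454.72 − 1 = -0.0260.

-2.60%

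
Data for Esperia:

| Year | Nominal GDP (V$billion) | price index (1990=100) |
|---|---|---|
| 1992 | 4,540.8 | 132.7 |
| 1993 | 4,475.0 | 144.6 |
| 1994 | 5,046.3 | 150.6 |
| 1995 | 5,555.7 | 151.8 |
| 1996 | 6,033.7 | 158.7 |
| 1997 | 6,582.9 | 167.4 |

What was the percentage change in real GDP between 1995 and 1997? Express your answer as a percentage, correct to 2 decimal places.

7.45%

Real GDP 1995 = 5555.7/1.518 = 3659.88.
Real GDP 1997 = 6582.9/1.674 = 3932.44.
Change = 3932.44/3659.88 − 1 = 0.0745.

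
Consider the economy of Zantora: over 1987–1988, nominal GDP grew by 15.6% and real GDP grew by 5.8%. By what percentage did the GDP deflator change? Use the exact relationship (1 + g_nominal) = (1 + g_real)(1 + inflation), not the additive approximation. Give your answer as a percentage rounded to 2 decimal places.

(1 + g_nom) = (1 + g_real)(1 + π), so π = 1.1560 / 1.0580 − 1 = 0.09263.

9.26%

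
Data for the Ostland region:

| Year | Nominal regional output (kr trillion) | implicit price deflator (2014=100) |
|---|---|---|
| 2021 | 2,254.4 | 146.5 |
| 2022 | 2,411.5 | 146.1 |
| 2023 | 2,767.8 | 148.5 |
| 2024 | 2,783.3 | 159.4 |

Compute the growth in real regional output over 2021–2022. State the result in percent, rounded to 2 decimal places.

Real regional output 2021 = 2254.4/1.465 = 1538.84.
Real regional output 2022 = 2411.5/1.461 = 1650.58.
Change = 1650.58/1538.84 − 1 = 0.0726.

7.26%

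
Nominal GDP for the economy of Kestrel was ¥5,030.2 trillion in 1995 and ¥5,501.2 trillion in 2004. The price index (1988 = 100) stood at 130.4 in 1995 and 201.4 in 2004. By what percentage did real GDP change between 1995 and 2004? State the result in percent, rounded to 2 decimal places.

Real GDP 1995 = 5030.2 / 1.304 = 3857.52.
Real GDP 2004 = 5501.2 / 2.014 = 2731.48.
Real growth = 2731.48 / 3857.52 − 1 = -0.2919.

-29.19%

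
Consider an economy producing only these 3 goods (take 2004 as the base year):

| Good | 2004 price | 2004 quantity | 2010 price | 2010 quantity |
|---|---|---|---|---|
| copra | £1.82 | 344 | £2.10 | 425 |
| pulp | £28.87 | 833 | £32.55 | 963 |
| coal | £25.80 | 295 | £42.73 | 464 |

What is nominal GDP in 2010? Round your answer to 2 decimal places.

Nominal GDP 2010 = Σ (p_2010 × q_2010) = 2.10·425 + 32.55·963 + 42.73·464 = 52064.87.

£52064.87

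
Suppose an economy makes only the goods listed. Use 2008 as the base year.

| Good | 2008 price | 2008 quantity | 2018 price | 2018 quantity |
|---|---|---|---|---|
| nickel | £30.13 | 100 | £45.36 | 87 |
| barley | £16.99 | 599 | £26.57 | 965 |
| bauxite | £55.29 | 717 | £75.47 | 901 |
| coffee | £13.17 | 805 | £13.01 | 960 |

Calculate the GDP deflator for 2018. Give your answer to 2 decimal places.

Nominal GDP 2018 = 45.36·87 + 26.57·965 + 75.47·901 + 13.01·960 = 110074.44.
Real GDP 2018 (at 2008 prices) = 30.13·87 + 16.99·965 + 55.29·901 + 13.17·960 = 81476.15.
Deflator = Nominal/Real × 100 = 110074.44/81476.15 × 100 = 135.100.

135.10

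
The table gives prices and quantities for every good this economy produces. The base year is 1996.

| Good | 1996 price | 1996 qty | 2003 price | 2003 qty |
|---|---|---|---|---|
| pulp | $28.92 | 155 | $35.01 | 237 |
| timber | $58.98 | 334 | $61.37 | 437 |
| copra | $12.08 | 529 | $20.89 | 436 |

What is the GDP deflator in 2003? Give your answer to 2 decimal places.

Nominal GDP 2003 = 35.01·237 + 61.37·437 + 20.89·436 = 44224.10.
Real GDP 2003 (at 1996 prices) = 28.92·237 + 58.98·437 + 12.08·436 = 37895.18.
Deflator = Nominal/Real × 100 = 44224.10/37895.18 × 100 = 116.701.

116.70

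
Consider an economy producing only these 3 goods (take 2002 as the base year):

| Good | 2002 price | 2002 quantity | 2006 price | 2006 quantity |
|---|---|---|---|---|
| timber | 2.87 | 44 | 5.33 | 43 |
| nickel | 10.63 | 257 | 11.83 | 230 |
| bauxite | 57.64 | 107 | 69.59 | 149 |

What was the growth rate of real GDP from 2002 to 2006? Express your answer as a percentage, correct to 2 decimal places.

Real GDP 2002 = Nominal GDP 2002 = 2.87·44 + 10.63·257 + 57.64·107 = 9025.67.
Real GDP 2006 (at 2002 prices) = 2.87·43 + 10.63·230 + 57.64·149 = 11156.67.
Real growth = 11156.67/9025.67 − 1 = 0.2361.

23.61%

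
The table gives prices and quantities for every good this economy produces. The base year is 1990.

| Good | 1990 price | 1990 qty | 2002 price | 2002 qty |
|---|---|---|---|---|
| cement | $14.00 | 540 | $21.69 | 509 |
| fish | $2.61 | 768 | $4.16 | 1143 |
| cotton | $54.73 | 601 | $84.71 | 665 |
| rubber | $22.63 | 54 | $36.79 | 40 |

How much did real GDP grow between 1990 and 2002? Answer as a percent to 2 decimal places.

Real GDP 1990 = Nominal GDP 1990 = 14.00·540 + 2.61·768 + 54.73·601 + 22.63·54 = 43679.23.
Real GDP 2002 (at 1990 prices) = 14.00·509 + 2.61·1143 + 54.73·665 + 22.63·40 = 47409.88.
Real growth = 47409.88/43679.23 − 1 = 0.0854.

8.54%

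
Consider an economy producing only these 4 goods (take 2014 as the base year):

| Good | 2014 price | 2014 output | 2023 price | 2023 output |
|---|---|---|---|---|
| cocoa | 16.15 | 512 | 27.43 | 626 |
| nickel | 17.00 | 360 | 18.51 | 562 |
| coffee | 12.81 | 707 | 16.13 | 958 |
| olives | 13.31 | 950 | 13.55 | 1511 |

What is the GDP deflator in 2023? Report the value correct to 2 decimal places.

122.01

Nominal GDP 2023 = 27.43·626 + 18.51·562 + 16.13·958 + 13.55·1511 = 63500.39.
Real GDP 2023 (at 2014 prices) = 16.15·626 + 17.00·562 + 12.81·958 + 13.31·1511 = 52047.29.
Deflator = Nominal/Real × 100 = 63500.39/52047.29 × 100 = 122.005.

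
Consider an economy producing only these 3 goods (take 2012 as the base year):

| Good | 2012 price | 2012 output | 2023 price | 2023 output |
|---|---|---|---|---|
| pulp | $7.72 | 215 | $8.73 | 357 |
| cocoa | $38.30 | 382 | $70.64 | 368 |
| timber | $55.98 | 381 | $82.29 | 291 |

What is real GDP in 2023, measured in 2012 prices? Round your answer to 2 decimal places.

$33140.62

Real GDP 2023 = Σ (p_2012 × q_2023) = 7.72·357 + 38.30·368 + 55.98·291 = 33140.62.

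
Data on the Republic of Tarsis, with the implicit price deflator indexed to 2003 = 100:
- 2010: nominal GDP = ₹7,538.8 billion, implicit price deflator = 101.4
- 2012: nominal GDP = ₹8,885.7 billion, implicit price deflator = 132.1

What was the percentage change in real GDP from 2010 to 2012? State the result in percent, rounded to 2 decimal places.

-9.53%

Deflate each year: 2010 → 7538.8/1.014 = 7434.71; 2012 → 8885.7/1.321 = 6726.50.
So real GDP changed by 6726.50/7434.71 − 1 = -0.0953, i.e. -9.53%.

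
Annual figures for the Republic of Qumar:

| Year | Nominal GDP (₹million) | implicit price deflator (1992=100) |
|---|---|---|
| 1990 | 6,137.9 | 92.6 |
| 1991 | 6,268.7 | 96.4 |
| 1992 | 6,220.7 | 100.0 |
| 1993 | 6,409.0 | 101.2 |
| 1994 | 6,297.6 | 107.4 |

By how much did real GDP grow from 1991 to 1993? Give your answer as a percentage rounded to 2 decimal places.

Real GDP 1991 = 6268.7/0.964 = 6502.80.
Real GDP 1993 = 6409.0/1.012 = 6333.00.
Change = 6333.00/6502.80 − 1 = -0.0261.

-2.61%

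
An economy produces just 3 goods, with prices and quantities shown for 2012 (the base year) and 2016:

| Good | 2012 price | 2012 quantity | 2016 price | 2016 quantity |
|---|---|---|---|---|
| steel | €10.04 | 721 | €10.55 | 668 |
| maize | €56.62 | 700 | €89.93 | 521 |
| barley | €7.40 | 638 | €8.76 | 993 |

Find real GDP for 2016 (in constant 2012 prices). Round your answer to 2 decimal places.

€43553.94

Real GDP 2016 = Σ (p_2012 × q_2016) = 10.04·668 + 56.62·521 + 7.40·993 = 43553.94.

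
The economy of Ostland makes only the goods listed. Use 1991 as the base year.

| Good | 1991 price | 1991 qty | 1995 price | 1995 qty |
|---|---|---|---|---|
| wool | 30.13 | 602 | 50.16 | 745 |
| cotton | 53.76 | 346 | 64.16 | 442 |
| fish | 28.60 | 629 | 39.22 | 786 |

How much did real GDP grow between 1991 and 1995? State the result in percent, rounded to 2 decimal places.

Real GDP 1991 = Nominal GDP 1991 = 30.13·602 + 53.76·346 + 28.60·629 = 54728.62.
Real GDP 1995 (at 1991 prices) = 30.13·745 + 53.76·442 + 28.60·786 = 68688.37.
Real growth = 68688.37/54728.62 − 1 = 0.2551.

25.51%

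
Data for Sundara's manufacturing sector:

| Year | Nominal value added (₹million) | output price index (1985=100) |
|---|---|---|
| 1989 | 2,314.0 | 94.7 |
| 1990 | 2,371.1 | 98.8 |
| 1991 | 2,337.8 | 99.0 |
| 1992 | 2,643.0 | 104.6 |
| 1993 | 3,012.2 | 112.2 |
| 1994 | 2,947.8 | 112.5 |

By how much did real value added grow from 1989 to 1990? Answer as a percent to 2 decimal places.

-1.78%

Real value added 1989 = 2314.0/0.947 = 2443.51.
Real value added 1990 = 2371.1/0.988 = 2399.90.
Change = 2399.90/2443.51 − 1 = -0.0178.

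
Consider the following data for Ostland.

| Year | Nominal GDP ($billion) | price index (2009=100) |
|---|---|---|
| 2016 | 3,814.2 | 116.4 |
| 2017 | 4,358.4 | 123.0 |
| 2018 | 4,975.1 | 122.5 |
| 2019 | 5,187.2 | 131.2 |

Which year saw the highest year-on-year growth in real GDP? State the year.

2018

2017: real = 4358.4/1.230 = 3543.41; growth vs 2016 (3276.80) = 8.14%.
2018: real = 4975.1/1.225 = 4061.31; growth vs 2017 (3543.41) = 14.62%.
2019: real = 5187.2/1.312 = 3953.66; growth vs 2018 (4061.31) = -2.65%.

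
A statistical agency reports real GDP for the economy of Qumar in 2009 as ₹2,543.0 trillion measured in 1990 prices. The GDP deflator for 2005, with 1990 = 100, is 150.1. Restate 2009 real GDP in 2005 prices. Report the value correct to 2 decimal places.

Real GDP in 2005 prices = Real GDP in 1990 prices × (P_2005/P_1990) = 2543.0 × 1.501 = 3817.04.

₹3,817.04 trillion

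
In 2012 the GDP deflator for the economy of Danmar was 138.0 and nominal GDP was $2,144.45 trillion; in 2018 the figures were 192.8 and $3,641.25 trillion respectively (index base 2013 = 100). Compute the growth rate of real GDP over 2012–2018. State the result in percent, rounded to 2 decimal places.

21.54%

Real GDP 2012 = 2144.45 / 1.380 = 1553.95.
Real GDP 2018 = 3641.25 / 1.928 = 1888.62.
Real growth = 1888.62 / 1553.95 − 1 = 0.2154.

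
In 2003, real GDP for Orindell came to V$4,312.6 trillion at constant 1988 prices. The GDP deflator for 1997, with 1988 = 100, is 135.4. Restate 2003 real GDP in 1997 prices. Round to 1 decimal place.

Real GDP in 1997 prices = Real GDP in 1988 prices × (P_1997/P_1988) = 4312.6 × 1.354 = 5839.26.

V$5,839.3 trillion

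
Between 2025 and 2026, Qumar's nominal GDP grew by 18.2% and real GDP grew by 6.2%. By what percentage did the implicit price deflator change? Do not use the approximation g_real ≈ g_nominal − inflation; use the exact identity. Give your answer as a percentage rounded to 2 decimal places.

(1 + g_nom) = (1 + g_real)(1 + π), so π = 1.1820 / 1.0620 − 1 = 0.11299.

11.30%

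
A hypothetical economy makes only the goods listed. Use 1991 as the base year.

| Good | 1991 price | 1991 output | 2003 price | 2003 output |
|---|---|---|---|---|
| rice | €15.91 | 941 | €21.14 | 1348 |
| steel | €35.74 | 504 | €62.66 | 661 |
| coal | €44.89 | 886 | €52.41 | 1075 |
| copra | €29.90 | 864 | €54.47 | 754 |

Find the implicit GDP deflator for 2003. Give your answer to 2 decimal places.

Nominal GDP 2003 = 21.14·1348 + 62.66·661 + 52.41·1075 + 54.47·754 = 167326.11.
Real GDP 2003 (at 1991 prices) = 15.91·1348 + 35.74·661 + 44.89·1075 + 29.90·754 = 115872.17.
Deflator = Nominal/Real × 100 = 167326.11/115872.17 × 100 = 144.406.

144.41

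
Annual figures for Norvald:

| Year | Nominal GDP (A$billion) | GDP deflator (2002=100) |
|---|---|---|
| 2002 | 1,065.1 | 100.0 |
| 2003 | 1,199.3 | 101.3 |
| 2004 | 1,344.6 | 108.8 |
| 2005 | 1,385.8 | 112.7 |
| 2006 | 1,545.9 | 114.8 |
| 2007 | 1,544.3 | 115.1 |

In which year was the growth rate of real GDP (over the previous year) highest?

2003: real = 1199.3/1.013 = 1183.91; growth vs 2002 (1065.10) = 11.15%.
2004: real = 1344.6/1.088 = 1235.85; growth vs 2003 (1183.91) = 4.39%.
2005: real = 1385.8/1.127 = 1229.64; growth vs 2004 (1235.85) = -0.50%.
2006: real = 1545.9/1.148 = 1346.60; growth vs 2005 (1229.64) = 9.51%.
2007: real = 1544.3/1.151 = 1341.70; growth vs 2006 (1346.60) = -0.36%.

2003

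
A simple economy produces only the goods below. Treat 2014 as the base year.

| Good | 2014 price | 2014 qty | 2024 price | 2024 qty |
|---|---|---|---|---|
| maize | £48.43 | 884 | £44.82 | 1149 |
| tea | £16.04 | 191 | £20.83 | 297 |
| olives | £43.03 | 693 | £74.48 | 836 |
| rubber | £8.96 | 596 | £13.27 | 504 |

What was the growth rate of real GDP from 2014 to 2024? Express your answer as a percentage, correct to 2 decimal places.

24.51%

Real GDP 2014 = Nominal GDP 2014 = 48.43·884 + 16.04·191 + 43.03·693 + 8.96·596 = 81035.71.
Real GDP 2024 (at 2014 prices) = 48.43·1149 + 16.04·297 + 43.03·836 + 8.96·504 = 100898.87.
Real growth = 100898.87/81035.71 − 1 = 0.2451.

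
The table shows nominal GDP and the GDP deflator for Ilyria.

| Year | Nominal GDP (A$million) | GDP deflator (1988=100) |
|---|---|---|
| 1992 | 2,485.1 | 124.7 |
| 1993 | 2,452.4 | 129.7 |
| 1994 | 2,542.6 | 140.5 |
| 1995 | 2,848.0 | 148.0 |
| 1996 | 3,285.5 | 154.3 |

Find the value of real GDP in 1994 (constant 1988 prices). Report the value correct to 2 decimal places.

A$1,809.68 million

Real GDP 1994 = 2542.6 / 1.405 = 1809.68.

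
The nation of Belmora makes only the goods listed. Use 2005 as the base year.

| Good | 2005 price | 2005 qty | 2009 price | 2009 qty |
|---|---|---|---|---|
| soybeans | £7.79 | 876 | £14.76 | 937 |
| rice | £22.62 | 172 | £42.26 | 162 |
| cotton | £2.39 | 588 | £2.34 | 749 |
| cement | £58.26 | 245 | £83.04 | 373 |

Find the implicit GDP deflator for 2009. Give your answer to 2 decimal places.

Nominal GDP 2009 = 14.76·937 + 42.26·162 + 2.34·749 + 83.04·373 = 53402.82.
Real GDP 2009 (at 2005 prices) = 7.79·937 + 22.62·162 + 2.39·749 + 58.26·373 = 34484.76.
Deflator = Nominal/Real × 100 = 53402.82/34484.76 × 100 = 154.859.

154.86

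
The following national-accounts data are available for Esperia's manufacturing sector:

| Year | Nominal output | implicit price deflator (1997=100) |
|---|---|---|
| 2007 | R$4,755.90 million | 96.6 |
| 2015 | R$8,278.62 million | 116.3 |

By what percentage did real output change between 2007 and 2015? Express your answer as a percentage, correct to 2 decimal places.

Real output 2007 = 4755.90 / 0.966 = 4923.29.
Real output 2015 = 8278.62 / 1.163 = 7118.33.
Real growth = 7118.33 / 4923.29 − 1 = 0.4458.

44.58%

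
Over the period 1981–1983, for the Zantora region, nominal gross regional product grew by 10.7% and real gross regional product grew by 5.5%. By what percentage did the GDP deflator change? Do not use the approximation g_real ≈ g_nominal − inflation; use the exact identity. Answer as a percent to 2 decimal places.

(1 + g_nom) = (1 + g_real)(1 + π), so π = 1.1070 / 1.0550 − 1 = 0.04929.

4.93%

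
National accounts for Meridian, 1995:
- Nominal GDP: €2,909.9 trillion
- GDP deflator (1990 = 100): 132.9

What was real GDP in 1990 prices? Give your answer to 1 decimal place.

€2,189.5 trillion

Real GDP = Nominal / (GDP deflator/100) = 2909.9 / 1.329 = 2189.54.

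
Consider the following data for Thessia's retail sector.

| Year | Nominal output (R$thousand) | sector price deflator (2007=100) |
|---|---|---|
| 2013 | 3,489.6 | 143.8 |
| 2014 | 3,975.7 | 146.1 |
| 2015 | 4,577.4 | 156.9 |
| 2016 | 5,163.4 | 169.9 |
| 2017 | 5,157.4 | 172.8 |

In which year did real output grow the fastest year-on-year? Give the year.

2014: real = 3975.7/1.461 = 2721.22; growth vs 2013 (2426.70) = 12.14%.
2015: real = 4577.4/1.569 = 2917.40; growth vs 2014 (2721.22) = 7.21%.
2016: real = 5163.4/1.699 = 3039.08; growth vs 2015 (2917.40) = 4.17%.
2017: real = 5157.4/1.728 = 2984.61; growth vs 2016 (3039.08) = -1.79%.

2014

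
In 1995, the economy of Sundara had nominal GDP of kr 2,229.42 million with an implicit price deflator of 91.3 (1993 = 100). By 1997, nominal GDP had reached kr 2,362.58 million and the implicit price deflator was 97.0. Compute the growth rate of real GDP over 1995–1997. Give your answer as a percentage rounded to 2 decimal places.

Real GDP 1995 = 2229.42 / 0.913 = 2441.86.
Real GDP 1997 = 2362.58 / 0.970 = 2435.65.
Real growth = 2435.65 / 2441.86 − 1 = -0.0025.

-0.25%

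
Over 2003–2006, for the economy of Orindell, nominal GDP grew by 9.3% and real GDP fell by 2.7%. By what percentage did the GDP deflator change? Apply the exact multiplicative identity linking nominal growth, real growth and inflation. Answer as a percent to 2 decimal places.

(1 + g_nom) = (1 + g_real)(1 + π), so π = 1.0930 / 0.9730 − 1 = 0.12333.

12.33%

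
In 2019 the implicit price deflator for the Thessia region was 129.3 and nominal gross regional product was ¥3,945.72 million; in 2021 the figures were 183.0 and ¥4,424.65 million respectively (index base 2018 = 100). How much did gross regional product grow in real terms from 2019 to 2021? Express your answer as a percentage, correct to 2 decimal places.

-20.77%

Real gross regional product 2019 = 3945.72 / 1.293 = 3051.60.
Real gross regional product 2021 = 4424.65 / 1.830 = 2417.84.
Real growth = 2417.84 / 3051.60 − 1 = -0.2077.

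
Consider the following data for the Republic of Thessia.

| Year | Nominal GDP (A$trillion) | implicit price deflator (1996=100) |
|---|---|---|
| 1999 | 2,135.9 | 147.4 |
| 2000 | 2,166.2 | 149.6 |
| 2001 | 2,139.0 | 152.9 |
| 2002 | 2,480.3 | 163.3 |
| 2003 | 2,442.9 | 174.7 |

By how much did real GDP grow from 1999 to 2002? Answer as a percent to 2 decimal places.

4.82%

Real GDP 1999 = 2135.9/1.474 = 1449.05.
Real GDP 2002 = 2480.3/1.633 = 1518.86.
Change = 1518.86/1449.05 − 1 = 0.0482.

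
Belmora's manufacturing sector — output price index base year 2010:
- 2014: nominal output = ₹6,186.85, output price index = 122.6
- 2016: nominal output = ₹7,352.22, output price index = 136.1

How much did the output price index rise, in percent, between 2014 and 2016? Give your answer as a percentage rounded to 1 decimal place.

Price-level change = 136.1 / 122.6 − 1 = 0.1101.

11.0%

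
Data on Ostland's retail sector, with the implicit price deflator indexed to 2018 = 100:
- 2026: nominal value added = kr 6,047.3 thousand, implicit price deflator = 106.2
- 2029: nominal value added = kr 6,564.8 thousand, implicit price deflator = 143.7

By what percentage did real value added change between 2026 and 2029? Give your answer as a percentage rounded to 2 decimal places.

-19.77%

Real value added 2026 = 6047.3 / 1.062 = 5694.26.
Real value added 2029 = 6564.8 / 1.437 = 4568.41.
Real growth = 4568.41 / 5694.26 − 1 = -0.1977.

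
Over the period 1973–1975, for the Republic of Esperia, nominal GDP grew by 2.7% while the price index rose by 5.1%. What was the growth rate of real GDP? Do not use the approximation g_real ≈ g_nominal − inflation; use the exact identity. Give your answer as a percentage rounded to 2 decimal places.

-2.28%

(1 + g_nom) = (1 + g_real)(1 + π), so g_real = 1.0270 / 1.0510 − 1 = -0.02284.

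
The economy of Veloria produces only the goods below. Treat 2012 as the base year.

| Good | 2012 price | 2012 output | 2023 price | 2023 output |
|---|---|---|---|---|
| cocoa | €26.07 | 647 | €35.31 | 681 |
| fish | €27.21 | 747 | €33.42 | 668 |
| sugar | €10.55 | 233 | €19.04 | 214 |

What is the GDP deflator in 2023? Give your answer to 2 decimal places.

Nominal GDP 2023 = 35.31·681 + 33.42·668 + 19.04·214 = 50445.23.
Real GDP 2023 (at 2012 prices) = 26.07·681 + 27.21·668 + 10.55·214 = 38187.65.
Deflator = Nominal/Real × 100 = 50445.23/38187.65 × 100 = 132.098.

132.10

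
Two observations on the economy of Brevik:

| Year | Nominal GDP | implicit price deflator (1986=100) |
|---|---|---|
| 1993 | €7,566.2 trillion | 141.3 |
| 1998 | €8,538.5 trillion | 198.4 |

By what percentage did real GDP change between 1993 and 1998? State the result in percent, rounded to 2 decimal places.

Real GDP 1993 = 7566.2 / 1.413 = 5354.71.
Real GDP 1998 = 8538.5 / 1.984 = 4303.68.
Real growth = 4303.68 / 5354.71 − 1 = -0.1963.

-19.63%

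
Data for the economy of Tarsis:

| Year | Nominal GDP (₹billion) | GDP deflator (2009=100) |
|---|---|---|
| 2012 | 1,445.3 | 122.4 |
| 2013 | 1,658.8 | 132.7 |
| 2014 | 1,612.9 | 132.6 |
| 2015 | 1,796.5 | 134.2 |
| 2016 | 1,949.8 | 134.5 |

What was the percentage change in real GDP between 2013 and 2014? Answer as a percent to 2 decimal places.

-2.69%

Real GDP 2013 = 1658.8/1.327 = 1250.04.
Real GDP 2014 = 1612.9/1.326 = 1216.37.
Change = 1216.37/1250.04 − 1 = -0.0269.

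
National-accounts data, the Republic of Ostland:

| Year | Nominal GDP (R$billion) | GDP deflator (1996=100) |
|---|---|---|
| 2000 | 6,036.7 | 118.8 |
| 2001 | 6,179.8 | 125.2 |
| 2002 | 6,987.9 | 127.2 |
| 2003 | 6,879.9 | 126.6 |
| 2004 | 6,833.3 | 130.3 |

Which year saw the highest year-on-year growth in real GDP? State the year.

2002

2001: real = 6179.8/1.252 = 4935.94; growth vs 2000 (5081.40) = -2.86%.
2002: real = 6987.9/1.272 = 5493.63; growth vs 2001 (4935.94) = 11.30%.
2003: real = 6879.9/1.266 = 5434.36; growth vs 2002 (5493.63) = -1.08%.
2004: real = 6833.3/1.303 = 5244.28; growth vs 2003 (5434.36) = -3.50%.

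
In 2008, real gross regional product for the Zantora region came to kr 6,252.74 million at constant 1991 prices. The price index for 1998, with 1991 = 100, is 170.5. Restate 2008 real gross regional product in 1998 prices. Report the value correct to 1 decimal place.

kr 10,660.9 million

Real gross regional product in 1998 prices = Real gross regional product in 1991 prices × (P_1998/P_1991) = 6252.74 × 1.705 = 10660.92.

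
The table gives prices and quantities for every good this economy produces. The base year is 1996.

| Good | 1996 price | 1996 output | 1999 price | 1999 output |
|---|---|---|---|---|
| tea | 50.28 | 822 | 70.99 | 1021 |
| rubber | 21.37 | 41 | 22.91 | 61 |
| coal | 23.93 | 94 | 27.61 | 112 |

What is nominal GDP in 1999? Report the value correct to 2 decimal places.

76970.62

Nominal GDP 1999 = Σ (p_1999 × q_1999) = 70.99·1021 + 22.91·61 + 27.61·112 = 76970.62.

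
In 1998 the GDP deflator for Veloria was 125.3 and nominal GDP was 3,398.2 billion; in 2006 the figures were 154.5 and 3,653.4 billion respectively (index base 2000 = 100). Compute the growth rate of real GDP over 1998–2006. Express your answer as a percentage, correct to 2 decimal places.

-12.81%

Deflate each year: 1998 → 3398.2/1.253 = 2712.05; 2006 → 3653.4/1.545 = 2364.66.
So real GDP changed by 2364.66/2712.05 − 1 = -0.1281, i.e. -12.81%.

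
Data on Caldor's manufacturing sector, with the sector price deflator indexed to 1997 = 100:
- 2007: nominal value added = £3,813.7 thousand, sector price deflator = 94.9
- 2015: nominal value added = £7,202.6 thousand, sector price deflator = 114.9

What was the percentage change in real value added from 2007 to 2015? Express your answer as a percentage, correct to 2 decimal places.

55.99%

Deflate each year: 2007 → 3813.7/0.949 = 4018.65; 2015 → 7202.6/1.149 = 6268.58.
So real value added changed by 6268.58/4018.65 − 1 = 0.5599, i.e. 55.99%.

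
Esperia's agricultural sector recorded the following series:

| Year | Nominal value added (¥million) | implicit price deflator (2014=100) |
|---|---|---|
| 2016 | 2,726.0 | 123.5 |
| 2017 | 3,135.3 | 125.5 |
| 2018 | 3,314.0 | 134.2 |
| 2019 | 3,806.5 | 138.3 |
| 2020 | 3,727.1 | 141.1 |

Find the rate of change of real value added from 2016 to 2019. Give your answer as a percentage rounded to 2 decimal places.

Real value added 2016 = 2726.0/1.235 = 2207.29.
Real value added 2019 = 3806.5/1.383 = 2752.35.
Change = 2752.35/2207.29 − 1 = 0.2469.

24.69%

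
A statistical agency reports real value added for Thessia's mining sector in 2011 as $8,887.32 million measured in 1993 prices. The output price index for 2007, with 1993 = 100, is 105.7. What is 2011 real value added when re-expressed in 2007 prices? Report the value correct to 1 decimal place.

Real value added in 2007 prices = Real value added in 1993 prices × (P_2007/P_1993) = 8887.32 × 1.057 = 9393.90.

$9,393.9 million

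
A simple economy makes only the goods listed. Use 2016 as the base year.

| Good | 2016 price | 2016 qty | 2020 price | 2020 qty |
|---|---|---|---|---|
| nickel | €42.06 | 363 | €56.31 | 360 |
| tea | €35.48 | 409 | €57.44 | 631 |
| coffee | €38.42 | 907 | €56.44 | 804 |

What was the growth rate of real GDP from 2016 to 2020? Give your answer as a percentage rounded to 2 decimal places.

5.87%

Real GDP 2016 = Nominal GDP 2016 = 42.06·363 + 35.48·409 + 38.42·907 = 64626.04.
Real GDP 2020 (at 2016 prices) = 42.06·360 + 35.48·631 + 38.42·804 = 68419.16.
Real growth = 68419.16/64626.04 − 1 = 0.0587.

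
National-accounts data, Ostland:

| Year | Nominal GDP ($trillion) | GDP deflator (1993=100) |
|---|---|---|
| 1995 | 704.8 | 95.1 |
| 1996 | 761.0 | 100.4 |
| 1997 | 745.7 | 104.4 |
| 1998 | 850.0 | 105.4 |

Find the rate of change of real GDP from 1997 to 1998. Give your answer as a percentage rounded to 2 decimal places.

Real GDP 1997 = 745.7/1.044 = 714.27.
Real GDP 1998 = 850.0/1.054 = 806.45.
Change = 806.45/714.27 − 1 = 0.1291.

12.91%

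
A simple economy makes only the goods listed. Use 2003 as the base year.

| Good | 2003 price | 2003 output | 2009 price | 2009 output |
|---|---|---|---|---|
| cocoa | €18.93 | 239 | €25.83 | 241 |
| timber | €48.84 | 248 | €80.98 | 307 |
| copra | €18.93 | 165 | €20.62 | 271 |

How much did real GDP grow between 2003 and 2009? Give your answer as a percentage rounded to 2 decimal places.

24.93%

Real GDP 2003 = Nominal GDP 2003 = 18.93·239 + 48.84·248 + 18.93·165 = 19760.04.
Real GDP 2009 (at 2003 prices) = 18.93·241 + 48.84·307 + 18.93·271 = 24686.04.
Real growth = 24686.04/19760.04 − 1 = 0.2493.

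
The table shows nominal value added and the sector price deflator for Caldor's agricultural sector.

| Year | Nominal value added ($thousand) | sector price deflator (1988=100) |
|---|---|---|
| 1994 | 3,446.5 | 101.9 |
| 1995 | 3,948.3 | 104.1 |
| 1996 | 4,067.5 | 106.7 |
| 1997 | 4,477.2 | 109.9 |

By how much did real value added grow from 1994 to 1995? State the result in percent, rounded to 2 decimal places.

12.14%

Real value added 1994 = 3446.5/1.019 = 3382.24.
Real value added 1995 = 3948.3/1.041 = 3792.80.
Change = 3792.80/3382.24 − 1 = 0.1214.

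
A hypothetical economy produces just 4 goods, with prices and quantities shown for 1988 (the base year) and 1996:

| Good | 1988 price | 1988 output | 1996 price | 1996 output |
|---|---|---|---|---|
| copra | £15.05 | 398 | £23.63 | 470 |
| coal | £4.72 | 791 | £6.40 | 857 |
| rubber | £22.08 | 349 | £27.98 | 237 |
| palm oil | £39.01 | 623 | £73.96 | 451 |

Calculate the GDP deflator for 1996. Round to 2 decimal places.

166.68

Nominal GDP 1996 = 23.63·470 + 6.40·857 + 27.98·237 + 73.96·451 = 56578.12.
Real GDP 1996 (at 1988 prices) = 15.05·470 + 4.72·857 + 22.08·237 + 39.01·451 = 33945.01.
Deflator = Nominal/Real × 100 = 56578.12/33945.01 × 100 = 166.676.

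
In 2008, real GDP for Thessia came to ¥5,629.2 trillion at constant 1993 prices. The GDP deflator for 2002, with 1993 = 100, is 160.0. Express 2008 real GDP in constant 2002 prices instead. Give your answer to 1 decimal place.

¥9,006.7 trillion

Real GDP in 2002 prices = Real GDP in 1993 prices × (P_2002/P_1993) = 5629.2 × 1.600 = 9006.72.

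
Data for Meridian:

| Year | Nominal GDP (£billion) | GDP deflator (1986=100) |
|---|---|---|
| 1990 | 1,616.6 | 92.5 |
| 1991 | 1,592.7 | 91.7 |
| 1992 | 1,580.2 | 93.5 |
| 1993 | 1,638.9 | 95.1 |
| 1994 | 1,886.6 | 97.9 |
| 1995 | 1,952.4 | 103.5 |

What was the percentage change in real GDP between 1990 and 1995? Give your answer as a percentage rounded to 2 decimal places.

Real GDP 1990 = 1616.6/0.925 = 1747.68.
Real GDP 1995 = 1952.4/1.035 = 1886.38.
Change = 1886.38/1747.68 − 1 = 0.0794.

7.94%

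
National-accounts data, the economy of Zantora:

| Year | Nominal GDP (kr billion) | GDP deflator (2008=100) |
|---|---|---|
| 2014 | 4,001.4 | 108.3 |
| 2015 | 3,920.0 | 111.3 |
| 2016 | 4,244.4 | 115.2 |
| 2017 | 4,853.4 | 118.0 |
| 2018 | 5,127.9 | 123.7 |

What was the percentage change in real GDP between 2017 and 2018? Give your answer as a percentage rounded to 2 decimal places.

Real GDP 2017 = 4853.4/1.180 = 4113.05.
Real GDP 2018 = 5127.9/1.237 = 4145.43.
Change = 4145.43/4113.05 − 1 = 0.0079.

0.79%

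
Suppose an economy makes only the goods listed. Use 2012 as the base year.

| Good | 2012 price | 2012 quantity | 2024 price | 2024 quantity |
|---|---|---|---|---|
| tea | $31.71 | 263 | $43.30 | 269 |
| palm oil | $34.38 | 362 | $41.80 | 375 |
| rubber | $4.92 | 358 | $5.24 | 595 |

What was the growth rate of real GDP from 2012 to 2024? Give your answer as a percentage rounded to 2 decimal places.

8.00%

Real GDP 2012 = Nominal GDP 2012 = 31.71·263 + 34.38·362 + 4.92·358 = 22546.65.
Real GDP 2024 (at 2012 prices) = 31.71·269 + 34.38·375 + 4.92·595 = 24349.89.
Real growth = 24349.89/22546.65 − 1 = 0.0800.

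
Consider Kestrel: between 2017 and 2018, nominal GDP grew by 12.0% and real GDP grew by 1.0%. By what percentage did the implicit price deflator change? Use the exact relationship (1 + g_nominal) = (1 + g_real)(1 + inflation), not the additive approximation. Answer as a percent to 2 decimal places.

10.89%

(1 + g_nom) = (1 + g_real)(1 + π), so π = 1.1200 / 1.0100 − 1 = 0.10891.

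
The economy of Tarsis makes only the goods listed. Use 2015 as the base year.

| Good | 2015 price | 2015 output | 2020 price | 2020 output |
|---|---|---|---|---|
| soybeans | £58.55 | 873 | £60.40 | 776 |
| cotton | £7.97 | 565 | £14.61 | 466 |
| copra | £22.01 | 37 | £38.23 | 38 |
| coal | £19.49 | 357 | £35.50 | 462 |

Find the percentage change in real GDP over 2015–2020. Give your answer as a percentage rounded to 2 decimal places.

Real GDP 2015 = Nominal GDP 2015 = 58.55·873 + 7.97·565 + 22.01·37 + 19.49·357 = 63389.50.
Real GDP 2020 (at 2015 prices) = 58.55·776 + 7.97·466 + 22.01·38 + 19.49·462 = 58989.58.
Real growth = 58989.58/63389.50 − 1 = -0.0694.

-6.94%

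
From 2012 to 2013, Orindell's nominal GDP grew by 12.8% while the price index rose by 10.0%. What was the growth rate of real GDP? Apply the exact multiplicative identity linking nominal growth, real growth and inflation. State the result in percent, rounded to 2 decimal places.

(1 + g_nom) = (1 + g_real)(1 + π), so g_real = 1.1280 / 1.1000 − 1 = 0.02545.

2.55%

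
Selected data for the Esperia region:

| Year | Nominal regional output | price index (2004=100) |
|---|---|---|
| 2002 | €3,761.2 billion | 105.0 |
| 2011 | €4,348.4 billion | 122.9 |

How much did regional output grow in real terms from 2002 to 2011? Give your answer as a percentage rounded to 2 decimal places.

Deflate each year: 2002 → 3761.2/1.050 = 3582.10; 2011 → 4348.4/1.229 = 3538.16.
So real regional output changed by 3538.16/3582.10 − 1 = -0.0123, i.e. -1.23%.

-1.23%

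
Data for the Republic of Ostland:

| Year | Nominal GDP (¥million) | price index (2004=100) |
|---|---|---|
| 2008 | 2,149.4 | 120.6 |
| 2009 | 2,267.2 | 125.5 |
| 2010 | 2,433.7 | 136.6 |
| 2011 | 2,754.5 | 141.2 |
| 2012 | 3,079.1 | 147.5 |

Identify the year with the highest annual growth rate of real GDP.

2011

2009: real = 2267.2/1.255 = 1806.53; growth vs 2008 (1782.26) = 1.36%.
2010: real = 2433.7/1.366 = 1781.63; growth vs 2009 (1806.53) = -1.38%.
2011: real = 2754.5/1.412 = 1950.78; growth vs 2010 (1781.63) = 9.49%.
2012: real = 3079.1/1.475 = 2087.53; growth vs 2011 (1950.78) = 7.01%.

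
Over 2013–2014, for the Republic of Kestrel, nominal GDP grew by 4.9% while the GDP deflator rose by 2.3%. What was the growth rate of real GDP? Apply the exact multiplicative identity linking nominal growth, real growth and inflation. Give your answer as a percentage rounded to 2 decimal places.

2.54%

(1 + g_nom) = (1 + g_real)(1 + π), so g_real = 1.0490 / 1.0230 − 1 = 0.02542.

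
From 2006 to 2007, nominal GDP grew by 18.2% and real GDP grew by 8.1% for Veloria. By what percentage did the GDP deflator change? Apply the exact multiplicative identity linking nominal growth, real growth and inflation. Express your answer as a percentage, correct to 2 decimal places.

9.34%

(1 + g_nom) = (1 + g_real)(1 + π), so π = 1.1820 / 1.0810 − 1 = 0.09343.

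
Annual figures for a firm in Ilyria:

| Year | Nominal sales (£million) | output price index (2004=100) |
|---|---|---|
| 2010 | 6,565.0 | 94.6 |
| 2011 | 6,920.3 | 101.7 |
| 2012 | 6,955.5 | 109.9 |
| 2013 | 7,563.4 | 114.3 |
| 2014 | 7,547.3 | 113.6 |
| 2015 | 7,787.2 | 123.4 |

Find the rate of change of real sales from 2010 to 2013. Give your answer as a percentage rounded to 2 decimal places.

Real sales 2010 = 6565.0/0.946 = 6939.75.
Real sales 2013 = 7563.4/1.143 = 6617.15.
Change = 6617.15/6939.75 − 1 = -0.0465.

-4.65%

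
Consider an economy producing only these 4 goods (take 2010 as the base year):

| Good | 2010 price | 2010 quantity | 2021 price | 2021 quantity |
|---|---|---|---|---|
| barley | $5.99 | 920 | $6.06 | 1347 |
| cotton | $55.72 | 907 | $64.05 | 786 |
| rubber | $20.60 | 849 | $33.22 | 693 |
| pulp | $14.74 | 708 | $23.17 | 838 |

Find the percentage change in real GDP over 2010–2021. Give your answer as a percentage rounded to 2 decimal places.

Real GDP 2010 = Nominal GDP 2010 = 5.99·920 + 55.72·907 + 20.60·849 + 14.74·708 = 83974.16.
Real GDP 2021 (at 2010 prices) = 5.99·1347 + 55.72·786 + 20.60·693 + 14.74·838 = 78492.37.
Real growth = 78492.37/83974.16 − 1 = -0.0653.

-6.53%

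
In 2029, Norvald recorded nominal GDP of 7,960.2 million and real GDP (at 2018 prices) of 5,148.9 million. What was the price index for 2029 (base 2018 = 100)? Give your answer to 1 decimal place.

154.6

price index = (Nominal / Real) × 100 = 7960.2 / 5148.9 × 100 = 154.60.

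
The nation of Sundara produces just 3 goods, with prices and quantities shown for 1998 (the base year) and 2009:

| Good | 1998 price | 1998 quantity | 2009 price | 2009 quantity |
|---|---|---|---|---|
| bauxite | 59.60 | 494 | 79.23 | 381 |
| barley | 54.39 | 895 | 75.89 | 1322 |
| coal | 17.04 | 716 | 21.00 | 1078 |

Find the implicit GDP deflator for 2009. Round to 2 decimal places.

135.56

Nominal GDP 2009 = 79.23·381 + 75.89·1322 + 21.00·1078 = 153151.21.
Real GDP 2009 (at 1998 prices) = 59.60·381 + 54.39·1322 + 17.04·1078 = 112980.30.
Deflator = Nominal/Real × 100 = 153151.21/112980.30 × 100 = 135.556.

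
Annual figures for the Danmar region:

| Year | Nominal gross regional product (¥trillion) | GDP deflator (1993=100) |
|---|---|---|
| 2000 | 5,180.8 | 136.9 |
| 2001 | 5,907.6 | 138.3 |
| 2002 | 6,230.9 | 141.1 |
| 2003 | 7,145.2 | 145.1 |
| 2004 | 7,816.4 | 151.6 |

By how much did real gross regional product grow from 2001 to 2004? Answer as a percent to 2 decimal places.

20.70%

Real gross regional product 2001 = 5907.6/1.383 = 4271.58.
Real gross regional product 2004 = 7816.4/1.516 = 5155.94.
Change = 5155.94/4271.58 − 1 = 0.2070.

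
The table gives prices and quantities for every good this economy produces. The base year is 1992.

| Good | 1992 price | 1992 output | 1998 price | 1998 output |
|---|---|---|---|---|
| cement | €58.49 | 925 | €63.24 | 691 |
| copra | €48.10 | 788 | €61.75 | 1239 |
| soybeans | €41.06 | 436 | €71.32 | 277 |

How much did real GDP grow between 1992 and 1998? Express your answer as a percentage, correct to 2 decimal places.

1.34%

Real GDP 1992 = Nominal GDP 1992 = 58.49·925 + 48.10·788 + 41.06·436 = 109908.21.
Real GDP 1998 (at 1992 prices) = 58.49·691 + 48.10·1239 + 41.06·277 = 111386.11.
Real growth = 111386.11/109908.21 − 1 = 0.0134.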